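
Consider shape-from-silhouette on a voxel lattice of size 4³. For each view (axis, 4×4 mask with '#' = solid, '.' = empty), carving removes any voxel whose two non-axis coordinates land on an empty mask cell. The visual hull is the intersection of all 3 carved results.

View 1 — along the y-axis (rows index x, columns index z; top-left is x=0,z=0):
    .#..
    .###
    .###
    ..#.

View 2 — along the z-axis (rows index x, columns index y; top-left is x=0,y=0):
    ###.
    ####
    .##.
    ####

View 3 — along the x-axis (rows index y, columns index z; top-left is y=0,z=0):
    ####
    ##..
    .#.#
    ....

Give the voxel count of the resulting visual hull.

start: 4×4×4 = 64 voxels
  1. axis=1 (XZ plane), |mask|=8  ⇒  voxels=32
  2. axis=2 (XY plane), |mask|=13  ⇒  voxels=25
  3. axis=0 (YZ plane), |mask|=8  ⇒  voxels=13

voxel count = 13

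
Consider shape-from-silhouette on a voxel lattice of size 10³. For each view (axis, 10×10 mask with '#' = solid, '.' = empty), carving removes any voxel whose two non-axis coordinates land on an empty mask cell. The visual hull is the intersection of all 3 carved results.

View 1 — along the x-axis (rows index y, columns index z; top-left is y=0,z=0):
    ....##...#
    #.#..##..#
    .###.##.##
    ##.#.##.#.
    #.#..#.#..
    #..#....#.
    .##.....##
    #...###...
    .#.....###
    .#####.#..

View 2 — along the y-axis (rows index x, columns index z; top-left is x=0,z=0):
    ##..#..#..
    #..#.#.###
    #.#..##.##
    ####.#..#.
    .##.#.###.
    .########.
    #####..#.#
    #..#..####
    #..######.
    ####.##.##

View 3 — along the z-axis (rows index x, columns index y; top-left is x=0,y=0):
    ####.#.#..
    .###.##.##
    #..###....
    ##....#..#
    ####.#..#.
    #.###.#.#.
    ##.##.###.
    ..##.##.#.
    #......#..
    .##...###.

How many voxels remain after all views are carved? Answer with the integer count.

before carving: 1000 voxels (10×10×10)
after view 1 [x-axis, 46 of 100 cells solid] → remaining = 460
after view 2 [y-axis, 64 of 100 cells solid] → remaining = 295
after view 3 [z-axis, 52 of 100 cells solid] → remaining = 151

|visual hull| = 151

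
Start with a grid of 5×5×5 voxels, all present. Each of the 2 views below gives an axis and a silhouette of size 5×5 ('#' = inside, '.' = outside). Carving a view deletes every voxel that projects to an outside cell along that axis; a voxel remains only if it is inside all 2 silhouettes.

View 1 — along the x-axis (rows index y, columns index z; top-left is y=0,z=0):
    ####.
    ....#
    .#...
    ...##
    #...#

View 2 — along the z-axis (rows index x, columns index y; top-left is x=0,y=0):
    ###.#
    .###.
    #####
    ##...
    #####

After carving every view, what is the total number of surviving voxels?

voxel count = 37

before carving: 125 voxels (5×5×5)
  1. axis=0 (YZ plane), |mask|=10  ⇒  voxels=50
  2. axis=2 (XY plane), |mask|=19  ⇒  voxels=37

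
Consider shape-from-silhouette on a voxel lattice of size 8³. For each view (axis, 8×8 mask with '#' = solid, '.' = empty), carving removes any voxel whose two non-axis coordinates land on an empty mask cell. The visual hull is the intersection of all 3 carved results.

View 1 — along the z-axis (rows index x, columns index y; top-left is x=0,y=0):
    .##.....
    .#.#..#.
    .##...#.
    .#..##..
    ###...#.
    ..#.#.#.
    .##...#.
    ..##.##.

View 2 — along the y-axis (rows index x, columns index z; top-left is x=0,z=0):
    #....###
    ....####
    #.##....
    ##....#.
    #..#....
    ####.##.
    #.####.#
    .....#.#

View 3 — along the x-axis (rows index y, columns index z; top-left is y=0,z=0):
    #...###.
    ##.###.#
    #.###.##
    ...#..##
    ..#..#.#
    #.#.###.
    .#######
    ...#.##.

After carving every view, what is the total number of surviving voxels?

|visual hull| = 63

before carving: 512 voxels (8×8×8)
V1 z: intersect with XY mask (25 set) -- 200 left
V2 y: intersect with XZ mask (30 set) -- 90 left
V3 x: intersect with YZ mask (37 set) -- 63 left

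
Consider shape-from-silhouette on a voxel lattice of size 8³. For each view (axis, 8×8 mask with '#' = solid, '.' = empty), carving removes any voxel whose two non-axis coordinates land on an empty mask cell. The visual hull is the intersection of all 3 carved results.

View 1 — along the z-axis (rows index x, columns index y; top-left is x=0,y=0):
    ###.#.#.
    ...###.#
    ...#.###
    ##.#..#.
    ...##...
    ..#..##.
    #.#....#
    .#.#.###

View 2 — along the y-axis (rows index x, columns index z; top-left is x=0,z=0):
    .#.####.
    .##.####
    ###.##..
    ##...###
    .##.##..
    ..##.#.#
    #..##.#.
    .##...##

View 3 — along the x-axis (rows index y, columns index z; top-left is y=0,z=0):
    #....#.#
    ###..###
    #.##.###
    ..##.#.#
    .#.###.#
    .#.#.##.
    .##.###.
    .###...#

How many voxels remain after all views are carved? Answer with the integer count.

full grid |V| = 512
  1. axis=2 (XY plane), |mask|=30  ⇒  voxels=240
  2. axis=1 (XZ plane), |mask|=37  ⇒  voxels=141
  3. axis=0 (YZ plane), |mask|=37  ⇒  voxels=83

83 voxels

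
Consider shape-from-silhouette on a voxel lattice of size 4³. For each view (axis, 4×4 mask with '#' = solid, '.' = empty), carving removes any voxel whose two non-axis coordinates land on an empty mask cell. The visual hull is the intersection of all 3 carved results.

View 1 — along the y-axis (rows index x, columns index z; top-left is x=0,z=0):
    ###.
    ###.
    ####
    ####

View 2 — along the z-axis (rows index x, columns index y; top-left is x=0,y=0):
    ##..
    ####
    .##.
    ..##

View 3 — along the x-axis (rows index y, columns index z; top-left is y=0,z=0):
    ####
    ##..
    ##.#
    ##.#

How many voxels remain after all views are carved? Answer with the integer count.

start: 4×4×4 = 64 voxels
carve view 1 (along y, XZ-mask fill 14/16): 56 voxels remain
carve view 2 (along z, XY-mask fill 10/16): 34 voxels remain
carve view 3 (along x, YZ-mask fill 12/16): 25 voxels remain

remaining voxels: 25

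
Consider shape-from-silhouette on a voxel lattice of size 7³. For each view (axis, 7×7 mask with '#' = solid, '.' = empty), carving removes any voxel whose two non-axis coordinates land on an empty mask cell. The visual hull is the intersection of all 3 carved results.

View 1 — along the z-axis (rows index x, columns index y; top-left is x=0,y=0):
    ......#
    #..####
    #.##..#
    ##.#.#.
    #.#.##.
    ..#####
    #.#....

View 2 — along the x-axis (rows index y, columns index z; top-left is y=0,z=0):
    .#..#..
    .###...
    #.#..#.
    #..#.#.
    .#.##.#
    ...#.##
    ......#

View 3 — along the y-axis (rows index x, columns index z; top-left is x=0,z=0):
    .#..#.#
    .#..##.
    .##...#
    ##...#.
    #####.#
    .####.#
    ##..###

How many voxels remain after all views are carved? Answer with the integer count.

38 voxels

full grid |V| = 343
V1 z: intersect with XY mask (25 set) -- 175 left
V2 x: intersect with YZ mask (19 set) -- 65 left
V3 y: intersect with XZ mask (28 set) -- 38 left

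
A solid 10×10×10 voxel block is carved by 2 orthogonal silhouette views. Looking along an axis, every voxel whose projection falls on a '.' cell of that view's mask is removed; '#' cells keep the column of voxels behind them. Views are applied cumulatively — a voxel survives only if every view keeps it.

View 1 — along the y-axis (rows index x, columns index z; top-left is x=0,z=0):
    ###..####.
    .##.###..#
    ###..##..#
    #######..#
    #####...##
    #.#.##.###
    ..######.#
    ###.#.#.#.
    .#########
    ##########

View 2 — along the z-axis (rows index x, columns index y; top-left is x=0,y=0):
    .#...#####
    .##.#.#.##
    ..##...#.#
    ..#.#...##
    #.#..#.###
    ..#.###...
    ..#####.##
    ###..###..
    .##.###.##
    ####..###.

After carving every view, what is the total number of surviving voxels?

remaining voxels: 422

initial block: 10^3 = 1000
V1 y: intersect with XZ mask (73 set) -- 730 left
V2 z: intersect with XY mask (57 set) -- 422 left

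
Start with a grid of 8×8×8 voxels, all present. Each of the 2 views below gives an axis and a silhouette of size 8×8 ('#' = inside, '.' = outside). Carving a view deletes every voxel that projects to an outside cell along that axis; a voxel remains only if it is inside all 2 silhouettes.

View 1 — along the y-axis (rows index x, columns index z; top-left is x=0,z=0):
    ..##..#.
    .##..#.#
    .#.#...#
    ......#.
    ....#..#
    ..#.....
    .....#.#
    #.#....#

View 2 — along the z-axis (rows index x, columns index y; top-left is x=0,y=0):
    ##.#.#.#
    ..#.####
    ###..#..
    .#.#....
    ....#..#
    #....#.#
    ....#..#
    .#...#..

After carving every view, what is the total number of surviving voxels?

full grid |V| = 512
carve view 1 (along y, XZ-mask fill 19/64): 152 voxels remain
carve view 2 (along z, XY-mask fill 25/64): 66 voxels remain

66 voxels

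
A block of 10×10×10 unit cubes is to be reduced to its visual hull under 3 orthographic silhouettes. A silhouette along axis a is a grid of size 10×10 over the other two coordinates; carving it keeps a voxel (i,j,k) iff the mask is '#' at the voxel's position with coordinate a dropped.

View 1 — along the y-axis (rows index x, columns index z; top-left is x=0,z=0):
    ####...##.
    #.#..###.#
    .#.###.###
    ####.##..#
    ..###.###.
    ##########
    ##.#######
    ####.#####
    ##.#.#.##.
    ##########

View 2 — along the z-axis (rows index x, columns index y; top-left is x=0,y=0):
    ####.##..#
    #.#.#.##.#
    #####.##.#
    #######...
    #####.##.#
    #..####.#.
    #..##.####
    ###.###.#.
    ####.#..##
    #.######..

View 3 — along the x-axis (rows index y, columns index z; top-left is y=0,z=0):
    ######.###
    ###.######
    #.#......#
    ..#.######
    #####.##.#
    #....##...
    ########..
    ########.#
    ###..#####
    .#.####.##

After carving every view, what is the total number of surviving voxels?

|visual hull| = 372

start: 10×10×10 = 1000 voxels
after view 1 [y-axis, 76 of 100 cells solid] → remaining = 760
after view 2 [z-axis, 70 of 100 cells solid] → remaining = 529
after view 3 [x-axis, 71 of 100 cells solid] → remaining = 372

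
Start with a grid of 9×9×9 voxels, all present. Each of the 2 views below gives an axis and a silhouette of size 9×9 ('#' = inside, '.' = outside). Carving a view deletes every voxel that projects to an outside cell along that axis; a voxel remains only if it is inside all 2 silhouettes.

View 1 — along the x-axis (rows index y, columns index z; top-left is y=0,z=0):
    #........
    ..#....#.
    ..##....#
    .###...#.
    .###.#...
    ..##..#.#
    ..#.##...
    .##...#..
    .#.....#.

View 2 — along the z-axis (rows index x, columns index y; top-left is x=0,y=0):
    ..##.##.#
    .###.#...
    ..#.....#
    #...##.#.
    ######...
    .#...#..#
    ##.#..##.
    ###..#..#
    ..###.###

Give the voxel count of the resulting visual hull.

remaining voxels: 116

before carving: 729 voxels (9×9×9)
  1. axis=0 (YZ plane), |mask|=26  ⇒  voxels=234
  2. axis=2 (XY plane), |mask|=40  ⇒  voxels=116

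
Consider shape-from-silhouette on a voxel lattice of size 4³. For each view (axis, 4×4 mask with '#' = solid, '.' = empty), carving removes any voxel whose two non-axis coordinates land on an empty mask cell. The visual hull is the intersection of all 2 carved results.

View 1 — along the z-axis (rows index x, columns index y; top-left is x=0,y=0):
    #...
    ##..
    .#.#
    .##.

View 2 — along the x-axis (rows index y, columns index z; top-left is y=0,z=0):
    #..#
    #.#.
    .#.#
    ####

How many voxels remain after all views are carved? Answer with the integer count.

16 voxels

initial block: 4^3 = 64
after view 1 [z-axis, 7 of 16 cells solid] → remaining = 28
after view 2 [x-axis, 10 of 16 cells solid] → remaining = 16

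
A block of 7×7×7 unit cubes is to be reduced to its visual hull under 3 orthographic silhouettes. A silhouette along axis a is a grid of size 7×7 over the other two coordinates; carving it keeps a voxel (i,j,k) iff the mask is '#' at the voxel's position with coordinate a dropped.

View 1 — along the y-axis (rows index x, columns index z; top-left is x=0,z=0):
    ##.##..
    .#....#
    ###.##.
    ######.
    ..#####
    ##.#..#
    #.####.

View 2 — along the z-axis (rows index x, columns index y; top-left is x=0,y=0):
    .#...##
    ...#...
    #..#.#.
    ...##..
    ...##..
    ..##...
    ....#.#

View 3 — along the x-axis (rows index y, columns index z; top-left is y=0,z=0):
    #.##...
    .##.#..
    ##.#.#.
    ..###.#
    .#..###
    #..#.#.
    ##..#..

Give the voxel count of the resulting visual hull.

voxel count = 36

before carving: 343 voxels (7×7×7)
after view 1 [y-axis, 31 of 49 cells solid] → remaining = 217
after view 2 [z-axis, 15 of 49 cells solid] → remaining = 69
after view 3 [x-axis, 24 of 49 cells solid] → remaining = 36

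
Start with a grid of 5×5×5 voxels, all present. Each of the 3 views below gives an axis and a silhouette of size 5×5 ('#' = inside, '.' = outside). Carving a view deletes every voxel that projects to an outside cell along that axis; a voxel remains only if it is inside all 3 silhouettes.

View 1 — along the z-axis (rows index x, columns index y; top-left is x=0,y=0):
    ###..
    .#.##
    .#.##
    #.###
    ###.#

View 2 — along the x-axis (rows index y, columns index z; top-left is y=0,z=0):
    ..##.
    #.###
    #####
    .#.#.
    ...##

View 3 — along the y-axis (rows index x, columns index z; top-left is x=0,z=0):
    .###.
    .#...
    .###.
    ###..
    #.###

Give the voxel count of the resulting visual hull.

before carving: 125 voxels (5×5×5)
carve view 1 (along z, XY-mask fill 17/25): 85 voxels remain
carve view 2 (along x, YZ-mask fill 15/25): 51 voxels remain
carve view 3 (along y, XZ-mask fill 14/25): 30 voxels remain

30 voxels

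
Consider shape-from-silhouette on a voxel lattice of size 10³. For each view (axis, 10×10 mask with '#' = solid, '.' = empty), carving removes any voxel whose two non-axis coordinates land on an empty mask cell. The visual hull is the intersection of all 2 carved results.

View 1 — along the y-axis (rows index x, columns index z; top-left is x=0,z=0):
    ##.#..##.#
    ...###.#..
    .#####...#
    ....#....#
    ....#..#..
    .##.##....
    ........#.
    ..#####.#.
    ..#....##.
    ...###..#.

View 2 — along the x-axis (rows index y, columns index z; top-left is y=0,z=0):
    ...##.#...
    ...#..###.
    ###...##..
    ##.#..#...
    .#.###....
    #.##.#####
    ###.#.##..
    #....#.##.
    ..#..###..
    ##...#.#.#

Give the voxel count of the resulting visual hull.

168 voxels

full grid |V| = 1000
carve view 1 (along y, XZ-mask fill 38/100): 380 voxels remain
carve view 2 (along x, YZ-mask fill 47/100): 168 voxels remain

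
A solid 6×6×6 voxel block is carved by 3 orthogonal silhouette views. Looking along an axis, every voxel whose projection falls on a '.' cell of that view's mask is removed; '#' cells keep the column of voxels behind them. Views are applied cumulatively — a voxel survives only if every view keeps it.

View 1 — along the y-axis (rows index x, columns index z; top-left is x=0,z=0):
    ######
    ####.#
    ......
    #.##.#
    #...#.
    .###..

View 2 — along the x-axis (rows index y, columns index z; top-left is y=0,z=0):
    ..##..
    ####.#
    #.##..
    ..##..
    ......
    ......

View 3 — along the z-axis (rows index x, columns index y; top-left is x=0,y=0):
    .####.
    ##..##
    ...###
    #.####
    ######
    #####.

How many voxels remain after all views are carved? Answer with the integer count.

start: 6×6×6 = 216 voxels
step 1: project along y, AND mask (20/36) → |grid| = 120
step 2: project along x, AND mask (12/36) → |grid| = 46
step 3: project along z, AND mask (27/36) → |grid| = 35

remaining voxels: 35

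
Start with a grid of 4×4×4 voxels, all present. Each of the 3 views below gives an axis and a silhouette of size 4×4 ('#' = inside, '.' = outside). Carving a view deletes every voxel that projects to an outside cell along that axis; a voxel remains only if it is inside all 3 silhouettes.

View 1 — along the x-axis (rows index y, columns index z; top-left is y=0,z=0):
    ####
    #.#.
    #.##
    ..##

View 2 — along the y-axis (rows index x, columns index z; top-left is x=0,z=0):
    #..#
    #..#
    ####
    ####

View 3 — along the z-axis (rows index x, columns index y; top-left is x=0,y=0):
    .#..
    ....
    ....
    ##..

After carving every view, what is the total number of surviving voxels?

start: 4×4×4 = 64 voxels
step 1: project along x, AND mask (11/16) → |grid| = 44
step 2: project along y, AND mask (12/16) → |grid| = 34
step 3: project along z, AND mask (3/16) → |grid| = 7

7 voxels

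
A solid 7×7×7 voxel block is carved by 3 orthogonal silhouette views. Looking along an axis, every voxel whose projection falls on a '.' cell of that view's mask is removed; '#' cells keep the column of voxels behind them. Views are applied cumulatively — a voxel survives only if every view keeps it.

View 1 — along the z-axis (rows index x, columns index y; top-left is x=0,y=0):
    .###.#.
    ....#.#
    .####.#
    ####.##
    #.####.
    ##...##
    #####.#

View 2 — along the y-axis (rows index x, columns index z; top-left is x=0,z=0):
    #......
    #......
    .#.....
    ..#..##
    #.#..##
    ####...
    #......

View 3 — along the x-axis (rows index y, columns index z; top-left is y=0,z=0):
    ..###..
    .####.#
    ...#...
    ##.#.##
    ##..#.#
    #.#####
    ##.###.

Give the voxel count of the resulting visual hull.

voxel count = 41

initial block: 7^3 = 343
carve view 1 (along z, XY-mask fill 32/49): 224 voxels remain
carve view 2 (along y, XZ-mask fill 15/49): 71 voxels remain
carve view 3 (along x, YZ-mask fill 29/49): 41 voxels remain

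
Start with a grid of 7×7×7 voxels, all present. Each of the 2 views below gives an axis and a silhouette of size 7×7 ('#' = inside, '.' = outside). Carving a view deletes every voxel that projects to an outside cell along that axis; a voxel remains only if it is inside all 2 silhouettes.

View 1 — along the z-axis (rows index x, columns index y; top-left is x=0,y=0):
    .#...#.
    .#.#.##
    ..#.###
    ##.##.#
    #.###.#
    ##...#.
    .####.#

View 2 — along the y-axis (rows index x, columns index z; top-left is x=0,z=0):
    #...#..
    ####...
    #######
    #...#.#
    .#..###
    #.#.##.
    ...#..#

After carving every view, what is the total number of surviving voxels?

remaining voxels: 105

initial block: 7^3 = 343
[1] z-view keeps 28 columns → grid now 196
[2] y-view keeps 26 columns → grid now 105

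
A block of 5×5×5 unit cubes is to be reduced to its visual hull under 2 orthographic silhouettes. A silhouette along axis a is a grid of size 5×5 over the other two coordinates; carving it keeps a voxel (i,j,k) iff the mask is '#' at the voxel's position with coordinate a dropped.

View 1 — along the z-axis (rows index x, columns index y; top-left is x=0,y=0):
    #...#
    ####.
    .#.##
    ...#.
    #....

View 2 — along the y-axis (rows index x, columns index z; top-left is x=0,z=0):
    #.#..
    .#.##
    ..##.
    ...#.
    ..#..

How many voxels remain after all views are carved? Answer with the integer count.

full grid |V| = 125
[1] z-view keeps 11 columns → grid now 55
[2] y-view keeps 9 columns → grid now 24

remaining voxels: 24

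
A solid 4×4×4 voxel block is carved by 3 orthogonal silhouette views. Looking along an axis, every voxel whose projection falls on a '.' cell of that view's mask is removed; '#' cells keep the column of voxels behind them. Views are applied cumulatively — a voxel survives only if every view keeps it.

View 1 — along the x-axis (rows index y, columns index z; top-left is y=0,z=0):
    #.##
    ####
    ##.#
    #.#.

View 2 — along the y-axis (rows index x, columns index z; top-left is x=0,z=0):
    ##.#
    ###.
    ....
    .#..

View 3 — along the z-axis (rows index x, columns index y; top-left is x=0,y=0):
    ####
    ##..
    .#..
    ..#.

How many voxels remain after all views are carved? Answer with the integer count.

|visual hull| = 15

before carving: 64 voxels (4×4×4)
[1] x-view keeps 12 columns → grid now 48
[2] y-view keeps 7 columns → grid now 20
[3] z-view keeps 8 columns → grid now 15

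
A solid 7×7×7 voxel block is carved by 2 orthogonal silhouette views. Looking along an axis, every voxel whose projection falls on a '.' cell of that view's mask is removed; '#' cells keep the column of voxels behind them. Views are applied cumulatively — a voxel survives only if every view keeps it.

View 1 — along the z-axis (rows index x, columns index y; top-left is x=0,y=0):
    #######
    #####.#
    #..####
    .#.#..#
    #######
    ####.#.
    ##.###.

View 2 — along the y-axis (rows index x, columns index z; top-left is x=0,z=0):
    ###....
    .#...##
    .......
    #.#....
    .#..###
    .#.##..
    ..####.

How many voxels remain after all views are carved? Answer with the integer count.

full grid |V| = 343
  1. axis=2 (XY plane), |mask|=38  ⇒  voxels=266
  2. axis=1 (XZ plane), |mask|=19  ⇒  voxels=108

remaining voxels: 108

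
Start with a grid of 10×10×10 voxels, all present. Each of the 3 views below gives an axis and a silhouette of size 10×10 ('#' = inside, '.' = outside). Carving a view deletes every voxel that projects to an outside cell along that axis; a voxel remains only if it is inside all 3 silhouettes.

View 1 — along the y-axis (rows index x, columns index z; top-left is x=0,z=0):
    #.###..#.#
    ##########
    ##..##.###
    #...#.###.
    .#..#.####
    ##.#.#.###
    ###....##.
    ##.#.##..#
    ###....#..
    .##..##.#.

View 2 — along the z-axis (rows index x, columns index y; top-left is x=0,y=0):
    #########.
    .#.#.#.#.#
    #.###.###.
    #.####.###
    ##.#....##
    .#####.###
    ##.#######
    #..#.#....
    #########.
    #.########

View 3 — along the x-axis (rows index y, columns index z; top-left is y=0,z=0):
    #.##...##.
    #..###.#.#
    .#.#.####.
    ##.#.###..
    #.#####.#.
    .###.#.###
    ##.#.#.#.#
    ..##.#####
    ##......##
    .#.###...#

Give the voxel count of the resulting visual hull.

initial block: 10^3 = 1000
  1. axis=1 (XZ plane), |mask|=61  ⇒  voxels=610
  2. axis=2 (XY plane), |mask|=72  ⇒  voxels=423
  3. axis=0 (YZ plane), |mask|=59  ⇒  voxels=250

voxel count = 250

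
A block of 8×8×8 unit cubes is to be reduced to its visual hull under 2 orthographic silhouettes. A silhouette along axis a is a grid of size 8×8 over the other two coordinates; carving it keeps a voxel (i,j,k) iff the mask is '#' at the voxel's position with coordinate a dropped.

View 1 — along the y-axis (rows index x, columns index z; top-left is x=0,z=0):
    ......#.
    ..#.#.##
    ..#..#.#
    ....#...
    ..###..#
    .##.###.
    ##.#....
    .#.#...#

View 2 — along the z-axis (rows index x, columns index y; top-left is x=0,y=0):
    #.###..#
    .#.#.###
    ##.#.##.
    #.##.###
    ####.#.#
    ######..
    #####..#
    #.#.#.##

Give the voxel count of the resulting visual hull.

start: 8×8×8 = 512 voxels
  1. axis=1 (XZ plane), |mask|=24  ⇒  voxels=192
  2. axis=2 (XY plane), |mask|=44  ⇒  voxels=133

remaining voxels: 133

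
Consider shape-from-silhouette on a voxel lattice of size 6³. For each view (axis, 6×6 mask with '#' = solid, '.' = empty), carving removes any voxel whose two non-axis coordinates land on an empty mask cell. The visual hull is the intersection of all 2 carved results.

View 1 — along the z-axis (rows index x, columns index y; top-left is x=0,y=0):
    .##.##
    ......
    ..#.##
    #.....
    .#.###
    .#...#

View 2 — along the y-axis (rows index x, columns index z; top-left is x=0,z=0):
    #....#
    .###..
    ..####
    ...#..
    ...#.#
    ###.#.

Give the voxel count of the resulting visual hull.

before carving: 216 voxels (6×6×6)
  1. axis=2 (XY plane), |mask|=14  ⇒  voxels=84
  2. axis=1 (XZ plane), |mask|=16  ⇒  voxels=37

|visual hull| = 37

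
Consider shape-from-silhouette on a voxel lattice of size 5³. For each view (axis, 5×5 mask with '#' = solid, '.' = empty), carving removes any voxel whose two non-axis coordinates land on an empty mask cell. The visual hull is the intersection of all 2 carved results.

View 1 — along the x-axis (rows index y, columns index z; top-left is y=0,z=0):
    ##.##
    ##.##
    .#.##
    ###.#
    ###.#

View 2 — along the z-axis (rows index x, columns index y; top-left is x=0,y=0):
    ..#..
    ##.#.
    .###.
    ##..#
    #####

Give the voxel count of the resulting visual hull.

remaining voxels: 57

start: 5×5×5 = 125 voxels
V1 x: intersect with YZ mask (19 set) -- 95 left
V2 z: intersect with XY mask (15 set) -- 57 left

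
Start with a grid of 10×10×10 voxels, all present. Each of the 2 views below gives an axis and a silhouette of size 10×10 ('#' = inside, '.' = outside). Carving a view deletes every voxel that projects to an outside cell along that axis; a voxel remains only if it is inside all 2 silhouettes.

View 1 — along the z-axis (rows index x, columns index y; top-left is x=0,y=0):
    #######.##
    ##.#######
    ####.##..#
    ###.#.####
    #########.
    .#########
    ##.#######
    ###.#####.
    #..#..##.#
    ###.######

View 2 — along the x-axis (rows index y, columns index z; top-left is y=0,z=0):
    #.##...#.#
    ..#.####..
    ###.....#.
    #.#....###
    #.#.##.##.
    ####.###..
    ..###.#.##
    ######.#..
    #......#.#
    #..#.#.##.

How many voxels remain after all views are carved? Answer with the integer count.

voxel count = 437

start: 10×10×10 = 1000 voxels
step 1: project along z, AND mask (82/100) → |grid| = 820
step 2: project along x, AND mask (53/100) → |grid| = 437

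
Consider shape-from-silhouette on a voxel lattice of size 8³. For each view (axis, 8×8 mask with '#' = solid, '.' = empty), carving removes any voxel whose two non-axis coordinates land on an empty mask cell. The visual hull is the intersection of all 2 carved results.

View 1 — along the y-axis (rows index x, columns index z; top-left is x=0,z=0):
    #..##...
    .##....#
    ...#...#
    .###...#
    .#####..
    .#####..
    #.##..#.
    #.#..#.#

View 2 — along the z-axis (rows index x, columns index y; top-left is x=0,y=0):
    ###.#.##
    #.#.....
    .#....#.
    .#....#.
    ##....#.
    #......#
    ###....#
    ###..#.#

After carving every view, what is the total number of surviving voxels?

97 voxels

before carving: 512 voxels (8×8×8)
step 1: project along y, AND mask (30/64) → |grid| = 240
step 2: project along z, AND mask (26/64) → |grid| = 97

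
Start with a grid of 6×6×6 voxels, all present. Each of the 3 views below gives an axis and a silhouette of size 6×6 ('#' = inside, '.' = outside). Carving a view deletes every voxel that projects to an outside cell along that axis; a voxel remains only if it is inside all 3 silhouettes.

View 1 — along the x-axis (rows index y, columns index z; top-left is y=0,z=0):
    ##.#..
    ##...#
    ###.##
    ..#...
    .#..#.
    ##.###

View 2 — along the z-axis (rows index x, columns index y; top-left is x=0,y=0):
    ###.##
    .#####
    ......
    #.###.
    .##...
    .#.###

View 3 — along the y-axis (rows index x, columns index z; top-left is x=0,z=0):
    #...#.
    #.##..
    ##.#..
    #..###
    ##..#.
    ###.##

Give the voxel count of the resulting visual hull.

34 voxels

start: 6×6×6 = 216 voxels
carve view 1 (along x, YZ-mask fill 19/36): 114 voxels remain
carve view 2 (along z, XY-mask fill 20/36): 64 voxels remain
carve view 3 (along y, XZ-mask fill 20/36): 34 voxels remain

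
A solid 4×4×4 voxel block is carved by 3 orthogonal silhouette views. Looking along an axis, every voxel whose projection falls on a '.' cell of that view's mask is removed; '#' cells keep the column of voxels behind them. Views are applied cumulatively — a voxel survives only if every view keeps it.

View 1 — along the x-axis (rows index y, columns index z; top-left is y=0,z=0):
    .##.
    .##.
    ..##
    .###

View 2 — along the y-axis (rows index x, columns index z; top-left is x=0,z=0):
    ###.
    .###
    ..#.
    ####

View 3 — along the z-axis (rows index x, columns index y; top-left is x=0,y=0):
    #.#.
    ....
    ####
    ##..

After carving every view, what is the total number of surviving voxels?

remaining voxels: 11

full grid |V| = 64
[1] x-view keeps 9 columns → grid now 36
[2] y-view keeps 11 columns → grid now 29
[3] z-view keeps 8 columns → grid now 11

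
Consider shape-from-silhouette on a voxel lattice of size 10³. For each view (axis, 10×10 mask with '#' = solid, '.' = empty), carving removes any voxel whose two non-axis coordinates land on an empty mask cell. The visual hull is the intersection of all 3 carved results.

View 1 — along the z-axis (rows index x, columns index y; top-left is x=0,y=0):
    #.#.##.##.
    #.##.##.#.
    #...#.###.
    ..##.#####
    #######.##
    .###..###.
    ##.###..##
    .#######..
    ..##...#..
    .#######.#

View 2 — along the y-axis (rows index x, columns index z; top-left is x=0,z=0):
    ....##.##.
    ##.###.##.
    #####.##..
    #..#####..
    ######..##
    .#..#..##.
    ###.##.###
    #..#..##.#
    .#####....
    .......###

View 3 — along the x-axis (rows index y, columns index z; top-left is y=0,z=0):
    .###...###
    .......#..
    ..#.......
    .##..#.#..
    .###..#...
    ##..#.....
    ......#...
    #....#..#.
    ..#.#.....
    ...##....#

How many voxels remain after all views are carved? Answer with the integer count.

start: 10×10×10 = 1000 voxels
carve view 1 (along z, XY-mask fill 64/100): 640 voxels remain
carve view 2 (along y, XZ-mask fill 57/100): 369 voxels remain
carve view 3 (along x, YZ-mask fill 28/100): 99 voxels remain

|visual hull| = 99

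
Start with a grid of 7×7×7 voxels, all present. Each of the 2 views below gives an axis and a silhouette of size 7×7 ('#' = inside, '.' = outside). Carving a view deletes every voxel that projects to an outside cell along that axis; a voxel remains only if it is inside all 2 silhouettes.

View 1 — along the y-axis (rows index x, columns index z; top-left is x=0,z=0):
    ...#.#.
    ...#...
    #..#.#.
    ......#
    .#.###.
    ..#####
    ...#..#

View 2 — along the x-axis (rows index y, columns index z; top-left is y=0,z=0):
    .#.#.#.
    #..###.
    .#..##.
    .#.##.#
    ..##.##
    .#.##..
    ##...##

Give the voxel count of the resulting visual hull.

remaining voxels: 75

start: 7×7×7 = 343 voxels
carve view 1 (along y, XZ-mask fill 18/49): 126 voxels remain
carve view 2 (along x, YZ-mask fill 25/49): 75 voxels remain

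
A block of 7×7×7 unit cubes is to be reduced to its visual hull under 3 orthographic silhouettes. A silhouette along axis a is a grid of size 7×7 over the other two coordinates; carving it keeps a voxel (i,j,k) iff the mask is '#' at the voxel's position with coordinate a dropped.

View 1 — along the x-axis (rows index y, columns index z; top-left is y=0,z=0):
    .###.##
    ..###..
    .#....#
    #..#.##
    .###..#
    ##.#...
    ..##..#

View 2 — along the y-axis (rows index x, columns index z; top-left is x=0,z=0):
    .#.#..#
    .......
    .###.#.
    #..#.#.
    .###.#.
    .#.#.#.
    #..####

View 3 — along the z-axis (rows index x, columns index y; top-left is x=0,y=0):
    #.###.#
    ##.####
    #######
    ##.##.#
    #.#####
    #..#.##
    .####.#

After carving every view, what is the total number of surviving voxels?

full grid |V| = 343
  1. axis=0 (YZ plane), |mask|=24  ⇒  voxels=168
  2. axis=1 (XZ plane), |mask|=22  ⇒  voxels=85
  3. axis=2 (XY plane), |mask|=38  ⇒  voxels=69

|visual hull| = 69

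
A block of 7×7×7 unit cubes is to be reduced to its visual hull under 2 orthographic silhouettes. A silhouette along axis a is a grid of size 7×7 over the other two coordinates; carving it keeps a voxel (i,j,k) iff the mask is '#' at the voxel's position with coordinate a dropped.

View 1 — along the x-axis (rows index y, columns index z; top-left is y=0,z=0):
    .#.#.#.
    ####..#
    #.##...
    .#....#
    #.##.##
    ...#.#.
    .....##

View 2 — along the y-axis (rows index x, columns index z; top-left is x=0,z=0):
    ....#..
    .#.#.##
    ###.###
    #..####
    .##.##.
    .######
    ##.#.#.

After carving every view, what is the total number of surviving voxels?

|visual hull| = 93

start: 7×7×7 = 343 voxels
after view 1 [x-axis, 22 of 49 cells solid] → remaining = 154
after view 2 [y-axis, 30 of 49 cells solid] → remaining = 93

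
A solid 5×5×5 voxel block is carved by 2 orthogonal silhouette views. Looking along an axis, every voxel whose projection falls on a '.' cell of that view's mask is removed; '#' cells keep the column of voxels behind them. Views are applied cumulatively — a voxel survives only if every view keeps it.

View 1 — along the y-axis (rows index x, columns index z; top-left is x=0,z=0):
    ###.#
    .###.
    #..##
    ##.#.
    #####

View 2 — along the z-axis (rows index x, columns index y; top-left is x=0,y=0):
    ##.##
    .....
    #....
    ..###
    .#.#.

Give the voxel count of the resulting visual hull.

voxel count = 38

before carving: 125 voxels (5×5×5)
  1. axis=1 (XZ plane), |mask|=18  ⇒  voxels=90
  2. axis=2 (XY plane), |mask|=10  ⇒  voxels=38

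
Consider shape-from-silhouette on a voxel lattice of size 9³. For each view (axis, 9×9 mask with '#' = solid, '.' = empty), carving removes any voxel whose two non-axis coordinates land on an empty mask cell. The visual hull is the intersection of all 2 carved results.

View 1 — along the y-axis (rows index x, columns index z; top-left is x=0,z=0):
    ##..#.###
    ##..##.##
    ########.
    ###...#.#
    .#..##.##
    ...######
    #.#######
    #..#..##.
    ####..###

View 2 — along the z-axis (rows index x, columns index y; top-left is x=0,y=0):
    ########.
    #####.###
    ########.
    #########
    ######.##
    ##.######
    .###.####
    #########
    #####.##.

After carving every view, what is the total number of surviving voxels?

initial block: 9^3 = 729
  1. axis=1 (XZ plane), |mask|=55  ⇒  voxels=495
  2. axis=2 (XY plane), |mask|=72  ⇒  voxels=434

remaining voxels: 434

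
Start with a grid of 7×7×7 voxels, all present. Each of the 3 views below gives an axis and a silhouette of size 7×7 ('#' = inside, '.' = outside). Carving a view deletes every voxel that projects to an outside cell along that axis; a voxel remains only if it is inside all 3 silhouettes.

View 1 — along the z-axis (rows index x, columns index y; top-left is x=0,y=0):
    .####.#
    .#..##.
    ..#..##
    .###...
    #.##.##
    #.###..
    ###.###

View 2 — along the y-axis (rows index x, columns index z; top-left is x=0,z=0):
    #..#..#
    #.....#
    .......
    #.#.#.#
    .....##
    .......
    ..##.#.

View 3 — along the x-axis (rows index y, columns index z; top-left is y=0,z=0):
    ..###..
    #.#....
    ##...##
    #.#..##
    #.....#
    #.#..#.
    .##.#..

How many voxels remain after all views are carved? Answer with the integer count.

before carving: 343 voxels (7×7×7)
V1 z: intersect with XY mask (29 set) -- 203 left
V2 y: intersect with XZ mask (14 set) -- 61 left
V3 x: intersect with YZ mask (21 set) -- 30 left

voxel count = 30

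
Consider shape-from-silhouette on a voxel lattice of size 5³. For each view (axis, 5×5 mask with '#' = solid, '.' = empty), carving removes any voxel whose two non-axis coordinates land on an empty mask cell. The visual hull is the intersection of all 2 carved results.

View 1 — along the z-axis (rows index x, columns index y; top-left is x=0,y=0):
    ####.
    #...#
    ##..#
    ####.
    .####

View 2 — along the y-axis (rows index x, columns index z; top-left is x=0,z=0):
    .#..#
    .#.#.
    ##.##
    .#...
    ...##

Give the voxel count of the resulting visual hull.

voxel count = 36

start: 5×5×5 = 125 voxels
after view 1 [z-axis, 17 of 25 cells solid] → remaining = 85
after view 2 [y-axis, 11 of 25 cells solid] → remaining = 36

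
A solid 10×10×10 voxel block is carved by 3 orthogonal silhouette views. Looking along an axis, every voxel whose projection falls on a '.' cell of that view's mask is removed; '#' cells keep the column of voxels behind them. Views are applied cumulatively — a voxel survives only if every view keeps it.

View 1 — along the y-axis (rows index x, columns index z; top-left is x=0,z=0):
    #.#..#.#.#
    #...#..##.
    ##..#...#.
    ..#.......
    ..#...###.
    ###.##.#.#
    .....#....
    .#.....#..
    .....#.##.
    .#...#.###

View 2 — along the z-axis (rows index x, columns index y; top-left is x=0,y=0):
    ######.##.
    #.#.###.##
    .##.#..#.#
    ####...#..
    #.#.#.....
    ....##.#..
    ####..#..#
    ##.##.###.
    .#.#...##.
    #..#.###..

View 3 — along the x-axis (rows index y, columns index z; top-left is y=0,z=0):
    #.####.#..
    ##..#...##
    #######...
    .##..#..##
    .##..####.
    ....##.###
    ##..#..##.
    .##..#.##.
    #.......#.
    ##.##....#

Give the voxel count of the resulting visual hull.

114 voxels

full grid |V| = 1000
[1] y-view keeps 36 columns → grid now 360
[2] z-view keeps 53 columns → grid now 183
[3] x-view keeps 51 columns → grid now 114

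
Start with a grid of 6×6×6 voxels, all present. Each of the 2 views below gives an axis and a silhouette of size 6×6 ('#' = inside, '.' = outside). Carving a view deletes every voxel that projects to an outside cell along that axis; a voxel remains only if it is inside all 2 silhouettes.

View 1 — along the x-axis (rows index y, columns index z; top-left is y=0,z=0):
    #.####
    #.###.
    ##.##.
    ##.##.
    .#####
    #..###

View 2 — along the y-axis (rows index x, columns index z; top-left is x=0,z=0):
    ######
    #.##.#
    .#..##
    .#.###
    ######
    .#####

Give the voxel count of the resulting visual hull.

120 voxels

initial block: 6^3 = 216
  1. axis=0 (YZ plane), |mask|=26  ⇒  voxels=156
  2. axis=1 (XZ plane), |mask|=28  ⇒  voxels=120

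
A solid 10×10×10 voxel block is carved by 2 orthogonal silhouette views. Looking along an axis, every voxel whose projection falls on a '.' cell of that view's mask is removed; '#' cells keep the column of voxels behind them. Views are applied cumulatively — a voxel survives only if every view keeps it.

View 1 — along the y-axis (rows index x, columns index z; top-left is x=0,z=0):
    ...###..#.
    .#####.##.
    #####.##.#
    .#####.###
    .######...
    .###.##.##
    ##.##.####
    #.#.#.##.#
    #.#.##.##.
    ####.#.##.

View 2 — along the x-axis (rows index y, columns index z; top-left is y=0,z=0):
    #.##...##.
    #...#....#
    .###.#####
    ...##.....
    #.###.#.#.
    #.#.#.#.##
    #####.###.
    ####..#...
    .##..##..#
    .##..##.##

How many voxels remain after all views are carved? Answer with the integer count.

initial block: 10^3 = 1000
  1. axis=1 (XZ plane), |mask|=67  ⇒  voxels=670
  2. axis=0 (YZ plane), |mask|=54  ⇒  voxels=361

voxel count = 361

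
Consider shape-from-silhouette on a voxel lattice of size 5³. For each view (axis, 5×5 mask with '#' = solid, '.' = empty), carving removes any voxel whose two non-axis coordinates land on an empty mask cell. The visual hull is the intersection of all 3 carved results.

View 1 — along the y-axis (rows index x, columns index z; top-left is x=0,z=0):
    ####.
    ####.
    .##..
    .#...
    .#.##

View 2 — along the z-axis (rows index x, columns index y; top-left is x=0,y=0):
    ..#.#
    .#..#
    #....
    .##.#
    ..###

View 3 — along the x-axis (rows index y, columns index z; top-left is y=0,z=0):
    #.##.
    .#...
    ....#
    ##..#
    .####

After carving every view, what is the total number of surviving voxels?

voxel count = 16

before carving: 125 voxels (5×5×5)
V1 y: intersect with XZ mask (14 set) -- 70 left
V2 z: intersect with XY mask (11 set) -- 30 left
V3 x: intersect with YZ mask (12 set) -- 16 left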